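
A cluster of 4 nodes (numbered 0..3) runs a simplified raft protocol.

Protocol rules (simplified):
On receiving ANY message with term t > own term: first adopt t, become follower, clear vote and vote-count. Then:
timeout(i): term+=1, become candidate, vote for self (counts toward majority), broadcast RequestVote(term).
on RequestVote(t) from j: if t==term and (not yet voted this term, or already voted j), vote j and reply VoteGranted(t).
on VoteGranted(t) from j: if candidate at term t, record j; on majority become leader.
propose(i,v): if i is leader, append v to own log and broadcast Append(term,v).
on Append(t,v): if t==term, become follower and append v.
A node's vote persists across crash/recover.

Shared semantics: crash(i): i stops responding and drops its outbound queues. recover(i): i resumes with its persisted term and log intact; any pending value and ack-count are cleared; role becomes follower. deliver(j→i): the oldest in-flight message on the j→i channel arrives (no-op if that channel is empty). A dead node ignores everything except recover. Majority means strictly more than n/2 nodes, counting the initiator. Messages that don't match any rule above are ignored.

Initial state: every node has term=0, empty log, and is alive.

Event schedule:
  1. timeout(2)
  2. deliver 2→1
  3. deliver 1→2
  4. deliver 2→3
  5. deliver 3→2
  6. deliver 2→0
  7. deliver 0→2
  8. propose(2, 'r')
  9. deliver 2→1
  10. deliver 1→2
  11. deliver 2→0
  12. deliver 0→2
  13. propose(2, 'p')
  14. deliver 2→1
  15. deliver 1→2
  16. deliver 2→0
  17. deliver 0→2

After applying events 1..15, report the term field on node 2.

[1] timeout(2) → N2(cand t1 [-])
[2] deliver 2→1 → N1(foll t1 [-])
[3] deliver 1→2 → ∅
[4] deliver 2→3 → N3(foll t1 [-])
[5] deliver 3→2 → N2(lead t1 [-])
[6] deliver 2→0 → N0(foll t1 [-])
[7] deliver 0→2 → ∅
[8] propose(2,'r') → N2(lead t1 [r])
[9] deliver 2→1 → N1(foll t1 [r])
[10] deliver 1→2 → ∅
[11] deliver 2→0 → N0(foll t1 [r])
[12] deliver 0→2 → ∅
[13] propose(2,'p') → N2(lead t1 [r,p])
[14] deliver 2→1 → N1(foll t1 [r,p])
[15] deliver 1→2 → ∅

1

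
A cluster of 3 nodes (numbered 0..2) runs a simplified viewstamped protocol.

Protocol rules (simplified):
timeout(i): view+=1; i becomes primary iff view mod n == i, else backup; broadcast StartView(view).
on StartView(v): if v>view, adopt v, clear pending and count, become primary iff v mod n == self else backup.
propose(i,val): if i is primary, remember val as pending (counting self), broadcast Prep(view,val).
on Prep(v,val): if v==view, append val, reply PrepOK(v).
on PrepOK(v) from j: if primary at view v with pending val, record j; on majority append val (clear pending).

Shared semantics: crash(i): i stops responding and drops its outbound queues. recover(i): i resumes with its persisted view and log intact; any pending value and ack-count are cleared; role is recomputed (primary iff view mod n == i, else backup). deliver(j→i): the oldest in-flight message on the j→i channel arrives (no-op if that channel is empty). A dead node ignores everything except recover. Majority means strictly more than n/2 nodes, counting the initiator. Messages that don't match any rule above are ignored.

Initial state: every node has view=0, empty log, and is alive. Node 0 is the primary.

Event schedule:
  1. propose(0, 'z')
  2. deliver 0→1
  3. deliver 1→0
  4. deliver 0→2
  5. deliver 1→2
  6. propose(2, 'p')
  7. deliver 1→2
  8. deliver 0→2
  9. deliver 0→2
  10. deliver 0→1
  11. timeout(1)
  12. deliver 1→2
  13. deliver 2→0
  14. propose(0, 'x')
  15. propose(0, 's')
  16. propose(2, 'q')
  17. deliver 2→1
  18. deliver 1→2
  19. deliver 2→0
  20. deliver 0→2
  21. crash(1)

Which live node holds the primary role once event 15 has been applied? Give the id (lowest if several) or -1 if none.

[1] propose(0,'z') → ∅
[2] deliver 0→1 → N1(back v0 [z])
[3] deliver 1→0 → N0(prim v0 [z])
[4] deliver 0→2 → N2(back v0 [z])
[5] deliver 1→2 → ∅
[6] propose(2,'p') → ∅
[7] deliver 1→2 → ∅
[8] deliver 0→2 → ∅
[9] deliver 0→2 → ∅
[10] deliver 0→1 → ∅
[11] timeout(1) → N1(prim v1 [z])
[12] deliver 1→2 → N2(back v1 [z])
[13] deliver 2→0 → ∅
[14] propose(0,'x') → ∅
[15] propose(0,'s') → ∅

0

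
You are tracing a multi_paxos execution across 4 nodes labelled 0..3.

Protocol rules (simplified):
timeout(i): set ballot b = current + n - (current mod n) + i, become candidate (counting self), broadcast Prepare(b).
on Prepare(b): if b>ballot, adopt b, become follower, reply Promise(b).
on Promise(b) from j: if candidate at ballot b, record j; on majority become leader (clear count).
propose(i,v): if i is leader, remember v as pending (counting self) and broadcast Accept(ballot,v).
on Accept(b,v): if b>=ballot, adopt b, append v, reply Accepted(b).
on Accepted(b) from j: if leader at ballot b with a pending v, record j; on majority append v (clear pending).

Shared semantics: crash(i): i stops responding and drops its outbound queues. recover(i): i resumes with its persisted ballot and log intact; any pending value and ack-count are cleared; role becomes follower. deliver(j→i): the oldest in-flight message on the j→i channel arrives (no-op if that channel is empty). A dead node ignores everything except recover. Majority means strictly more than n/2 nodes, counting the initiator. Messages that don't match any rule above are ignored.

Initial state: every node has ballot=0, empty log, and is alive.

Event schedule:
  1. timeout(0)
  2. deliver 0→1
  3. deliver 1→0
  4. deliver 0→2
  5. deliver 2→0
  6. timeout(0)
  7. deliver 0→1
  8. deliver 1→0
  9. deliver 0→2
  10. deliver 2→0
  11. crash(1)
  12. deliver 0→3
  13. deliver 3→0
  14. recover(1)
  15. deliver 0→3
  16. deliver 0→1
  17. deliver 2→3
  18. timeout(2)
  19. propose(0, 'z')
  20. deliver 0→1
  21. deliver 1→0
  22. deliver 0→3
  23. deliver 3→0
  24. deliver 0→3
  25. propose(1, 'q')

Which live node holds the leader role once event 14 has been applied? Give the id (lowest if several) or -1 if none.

0

1. timeout(0):  <0:cand b4 ->
2. deliver 0→1:  <1:foll b4 ->
3. deliver 1→0:  nop
4. deliver 0→2:  <2:foll b4 ->
5. deliver 2→0:  <0:lead b4 ->
6. timeout(0):  <0:cand b8 ->
7. deliver 0→1:  <1:foll b8 ->
8. deliver 1→0:  nop
9. deliver 0→2:  <2:foll b8 ->
10. deliver 2→0:  <0:lead b8 ->
11. crash(1):  <1:✗foll b8 ->
12. deliver 0→3:  <3:foll b4 ->
13. deliver 3→0:  nop
14. recover(1):  <1:foll b8 ->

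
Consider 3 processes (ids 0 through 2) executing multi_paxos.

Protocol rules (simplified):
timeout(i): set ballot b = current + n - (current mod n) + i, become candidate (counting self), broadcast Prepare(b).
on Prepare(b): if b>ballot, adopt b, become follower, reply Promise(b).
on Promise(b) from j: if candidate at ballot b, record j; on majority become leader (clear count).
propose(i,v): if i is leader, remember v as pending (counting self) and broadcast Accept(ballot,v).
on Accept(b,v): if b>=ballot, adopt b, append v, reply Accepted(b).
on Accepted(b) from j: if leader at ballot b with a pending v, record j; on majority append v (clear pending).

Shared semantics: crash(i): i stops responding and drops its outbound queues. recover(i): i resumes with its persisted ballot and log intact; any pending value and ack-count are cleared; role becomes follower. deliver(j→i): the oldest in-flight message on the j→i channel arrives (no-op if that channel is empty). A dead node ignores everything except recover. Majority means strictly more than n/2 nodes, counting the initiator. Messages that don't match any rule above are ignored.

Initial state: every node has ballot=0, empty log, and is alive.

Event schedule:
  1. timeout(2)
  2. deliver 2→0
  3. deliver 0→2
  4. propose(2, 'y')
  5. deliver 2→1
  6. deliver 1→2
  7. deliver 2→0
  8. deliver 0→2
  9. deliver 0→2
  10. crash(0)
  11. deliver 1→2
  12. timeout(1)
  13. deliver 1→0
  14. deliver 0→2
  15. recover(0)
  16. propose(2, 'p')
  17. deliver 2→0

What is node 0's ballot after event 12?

5

e1 timeout(2): 2[cand,b=5,-]
e2 deliver 2→0: 0[foll,b=5,-]
e3 deliver 0→2: 2[lead,b=5,-]
e4 propose(2,'y'): ·
e5 deliver 2→1: 1[foll,b=5,-]
e6 deliver 1→2: ·
e7 deliver 2→0: 0[foll,b=5,y]
e8 deliver 0→2: 2[lead,b=5,y]
e9 deliver 0→2: ·
e10 crash(0): 0[✗foll,b=5,y]
e11 deliver 1→2: ·
e12 timeout(1): 1[cand,b=7,-]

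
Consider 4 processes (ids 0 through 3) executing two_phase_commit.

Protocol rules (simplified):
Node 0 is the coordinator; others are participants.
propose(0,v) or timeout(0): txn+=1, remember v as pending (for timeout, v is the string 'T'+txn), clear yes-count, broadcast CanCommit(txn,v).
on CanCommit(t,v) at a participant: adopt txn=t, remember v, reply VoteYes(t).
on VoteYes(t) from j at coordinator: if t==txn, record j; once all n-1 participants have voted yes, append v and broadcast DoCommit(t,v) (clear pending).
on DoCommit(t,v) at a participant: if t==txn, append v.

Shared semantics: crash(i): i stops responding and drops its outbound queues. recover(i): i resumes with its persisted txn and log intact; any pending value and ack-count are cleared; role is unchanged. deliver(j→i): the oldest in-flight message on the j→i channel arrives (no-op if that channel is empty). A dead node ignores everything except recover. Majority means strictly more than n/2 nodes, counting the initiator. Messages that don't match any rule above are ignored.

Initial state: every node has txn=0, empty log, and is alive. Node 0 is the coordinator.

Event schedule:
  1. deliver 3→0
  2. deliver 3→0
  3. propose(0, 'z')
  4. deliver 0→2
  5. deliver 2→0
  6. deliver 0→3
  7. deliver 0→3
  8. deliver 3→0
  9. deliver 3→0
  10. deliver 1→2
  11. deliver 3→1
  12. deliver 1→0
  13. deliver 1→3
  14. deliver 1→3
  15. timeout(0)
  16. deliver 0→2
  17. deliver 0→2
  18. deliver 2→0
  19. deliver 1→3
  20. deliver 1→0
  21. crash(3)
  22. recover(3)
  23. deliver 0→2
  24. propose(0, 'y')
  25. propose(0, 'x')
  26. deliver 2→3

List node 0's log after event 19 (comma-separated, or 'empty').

empty

step 1 deliver 3→0: —
step 2 deliver 3→0: —
step 3 propose(0,'z'): 0={coor,t=1,log=-}
step 4 deliver 0→2: 2={part,t=1,log=-}
step 5 deliver 2→0: —
step 6 deliver 0→3: 3={part,t=1,log=-}
step 7 deliver 0→3: —
step 8 deliver 3→0: —
step 9 deliver 3→0: —
step 10 deliver 1→2: —
step 11 deliver 3→1: —
step 12 deliver 1→0: —
step 13 deliver 1→3: —
step 14 deliver 1→3: —
step 15 timeout(0): 0={coor,t=2,log=-}
step 16 deliver 0→2: 2={part,t=2,log=-}
step 17 deliver 0→2: —
step 18 deliver 2→0: —
step 19 deliver 1→3: —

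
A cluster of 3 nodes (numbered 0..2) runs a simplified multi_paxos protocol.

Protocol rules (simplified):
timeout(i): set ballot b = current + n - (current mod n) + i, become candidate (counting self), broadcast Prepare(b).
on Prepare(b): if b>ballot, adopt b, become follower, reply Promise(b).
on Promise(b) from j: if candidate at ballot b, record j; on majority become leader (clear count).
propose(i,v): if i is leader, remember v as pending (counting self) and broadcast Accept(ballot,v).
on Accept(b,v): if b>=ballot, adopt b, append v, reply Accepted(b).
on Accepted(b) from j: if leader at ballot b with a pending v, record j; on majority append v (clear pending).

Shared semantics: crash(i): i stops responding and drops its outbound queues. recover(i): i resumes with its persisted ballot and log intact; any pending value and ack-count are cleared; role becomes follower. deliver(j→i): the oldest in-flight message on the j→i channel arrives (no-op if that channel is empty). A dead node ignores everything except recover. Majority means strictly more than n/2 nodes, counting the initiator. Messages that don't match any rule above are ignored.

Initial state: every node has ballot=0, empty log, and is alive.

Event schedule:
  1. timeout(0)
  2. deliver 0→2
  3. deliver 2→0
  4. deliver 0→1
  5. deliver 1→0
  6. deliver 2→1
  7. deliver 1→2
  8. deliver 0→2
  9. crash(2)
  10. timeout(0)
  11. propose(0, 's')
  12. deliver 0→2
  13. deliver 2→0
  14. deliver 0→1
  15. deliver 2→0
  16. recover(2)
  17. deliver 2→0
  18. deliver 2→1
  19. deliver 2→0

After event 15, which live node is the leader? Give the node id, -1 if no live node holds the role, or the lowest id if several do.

-1

[1] timeout(0) → N0(cand b3 [-])
[2] deliver 0→2 → N2(foll b3 [-])
[3] deliver 2→0 → N0(lead b3 [-])
[4] deliver 0→1 → N1(foll b3 [-])
[5] deliver 1→0 → ∅
[6] deliver 2→1 → ∅
[7] deliver 1→2 → ∅
[8] deliver 0→2 → ∅
[9] crash(2) → N2(✗foll b3 [-])
[10] timeout(0) → N0(cand b6 [-])
[11] propose(0,'s') → ∅
[12] deliver 0→2 → ∅
[13] deliver 2→0 → ∅
[14] deliver 0→1 → N1(foll b6 [-])
[15] deliver 2→0 → ∅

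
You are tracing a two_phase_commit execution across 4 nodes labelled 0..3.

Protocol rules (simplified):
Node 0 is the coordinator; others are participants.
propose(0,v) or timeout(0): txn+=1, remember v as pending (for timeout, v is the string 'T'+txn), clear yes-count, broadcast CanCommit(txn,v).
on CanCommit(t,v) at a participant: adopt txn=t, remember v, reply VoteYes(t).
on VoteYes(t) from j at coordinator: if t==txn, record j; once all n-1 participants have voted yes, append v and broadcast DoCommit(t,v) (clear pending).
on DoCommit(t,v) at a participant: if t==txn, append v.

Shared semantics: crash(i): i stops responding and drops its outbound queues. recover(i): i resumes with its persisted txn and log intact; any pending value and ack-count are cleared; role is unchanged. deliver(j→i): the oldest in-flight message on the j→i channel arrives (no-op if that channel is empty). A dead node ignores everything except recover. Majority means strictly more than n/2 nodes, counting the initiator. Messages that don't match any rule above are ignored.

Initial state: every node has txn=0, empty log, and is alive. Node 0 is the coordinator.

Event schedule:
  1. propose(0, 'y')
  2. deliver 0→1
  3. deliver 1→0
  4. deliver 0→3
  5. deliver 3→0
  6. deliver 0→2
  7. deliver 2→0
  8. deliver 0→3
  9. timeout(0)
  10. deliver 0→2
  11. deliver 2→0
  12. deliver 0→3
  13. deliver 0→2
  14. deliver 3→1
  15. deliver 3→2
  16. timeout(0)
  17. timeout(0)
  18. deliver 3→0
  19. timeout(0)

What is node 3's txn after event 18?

2

1. propose(0,'y'):  <0:coor t1 ->
2. deliver 0→1:  <1:part t1 ->
3. deliver 1→0:  nop
4. deliver 0→3:  <3:part t1 ->
5. deliver 3→0:  nop
6. deliver 0→2:  <2:part t1 ->
7. deliver 2→0:  <0:coor t1 y>
8. deliver 0→3:  <3:part t1 y>
9. timeout(0):  <0:coor t2 y>
10. deliver 0→2:  <2:part t1 y>
11. deliver 2→0:  nop
12. deliver 0→3:  <3:part t2 y>
13. deliver 0→2:  <2:part t2 y>
14. deliver 3→1:  nop
15. deliver 3→2:  nop
16. timeout(0):  <0:coor t3 y>
17. timeout(0):  <0:coor t4 y>
18. deliver 3→0:  nop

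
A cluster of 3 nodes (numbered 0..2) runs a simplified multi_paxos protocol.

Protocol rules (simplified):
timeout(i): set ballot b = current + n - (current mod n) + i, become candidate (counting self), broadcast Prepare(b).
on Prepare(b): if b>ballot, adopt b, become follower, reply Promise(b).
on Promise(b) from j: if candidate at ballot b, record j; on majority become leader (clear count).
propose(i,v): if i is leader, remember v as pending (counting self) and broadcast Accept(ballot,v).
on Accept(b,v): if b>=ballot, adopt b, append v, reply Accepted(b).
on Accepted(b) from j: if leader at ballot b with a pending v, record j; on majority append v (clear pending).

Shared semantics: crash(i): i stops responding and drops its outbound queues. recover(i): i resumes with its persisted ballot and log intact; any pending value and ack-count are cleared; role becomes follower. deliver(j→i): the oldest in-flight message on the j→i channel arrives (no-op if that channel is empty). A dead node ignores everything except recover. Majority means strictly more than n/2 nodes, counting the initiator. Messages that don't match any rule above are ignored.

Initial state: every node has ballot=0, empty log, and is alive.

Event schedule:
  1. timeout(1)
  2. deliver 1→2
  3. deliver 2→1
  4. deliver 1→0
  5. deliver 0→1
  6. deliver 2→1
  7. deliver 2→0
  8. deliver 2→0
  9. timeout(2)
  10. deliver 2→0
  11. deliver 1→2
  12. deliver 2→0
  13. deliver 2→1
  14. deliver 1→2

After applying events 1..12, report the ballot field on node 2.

8

after 1 — timeout(1): n1:cand/b4/[-]
after 2 — deliver 1→2: n2:foll/b4/[-]
after 3 — deliver 2→1: n1:lead/b4/[-]
after 4 — deliver 1→0: n0:foll/b4/[-]
after 5 — deliver 0→1: ·
after 6 — deliver 2→1: ·
after 7 — deliver 2→0: ·
after 8 — deliver 2→0: ·
after 9 — timeout(2): n2:cand/b8/[-]
after 10 — deliver 2→0: n0:foll/b8/[-]
after 11 — deliver 1→2: ·
after 12 — deliver 2→0: ·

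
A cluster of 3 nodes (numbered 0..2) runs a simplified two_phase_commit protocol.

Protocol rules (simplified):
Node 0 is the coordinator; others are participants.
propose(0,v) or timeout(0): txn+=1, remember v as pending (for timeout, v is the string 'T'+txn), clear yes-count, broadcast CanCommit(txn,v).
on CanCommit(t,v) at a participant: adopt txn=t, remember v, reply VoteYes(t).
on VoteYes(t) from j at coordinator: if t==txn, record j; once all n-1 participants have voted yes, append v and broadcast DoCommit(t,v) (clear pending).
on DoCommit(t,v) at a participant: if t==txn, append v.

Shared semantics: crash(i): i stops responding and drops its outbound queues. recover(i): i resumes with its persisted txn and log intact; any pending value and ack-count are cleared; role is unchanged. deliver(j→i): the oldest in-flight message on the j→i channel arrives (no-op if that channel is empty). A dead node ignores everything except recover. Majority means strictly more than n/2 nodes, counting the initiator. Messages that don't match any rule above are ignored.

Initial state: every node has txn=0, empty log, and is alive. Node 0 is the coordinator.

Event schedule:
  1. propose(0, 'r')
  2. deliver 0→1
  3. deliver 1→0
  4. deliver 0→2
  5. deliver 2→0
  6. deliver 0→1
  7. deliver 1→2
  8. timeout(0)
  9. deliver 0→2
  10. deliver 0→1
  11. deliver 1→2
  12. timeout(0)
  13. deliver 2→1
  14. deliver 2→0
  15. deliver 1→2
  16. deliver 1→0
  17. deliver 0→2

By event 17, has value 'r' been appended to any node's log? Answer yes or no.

yes

after 1 — propose(0,'r'): n0:coor/t1/[-]
after 2 — deliver 0→1: n1:part/t1/[-]
after 3 — deliver 1→0: ·
after 4 — deliver 0→2: n2:part/t1/[-]
after 5 — deliver 2→0: n0:coor/t1/[r]
after 6 — deliver 0→1: n1:part/t1/[r]
after 7 — deliver 1→2: ·
after 8 — timeout(0): n0:coor/t2/[r]
after 9 — deliver 0→2: n2:part/t1/[r]
after 10 — deliver 0→1: n1:part/t2/[r]
after 11 — deliver 1→2: ·
after 12 — timeout(0): n0:coor/t3/[r]
after 13 — deliver 2→1: ·
after 14 — deliver 2→0: ·
after 15 — deliver 1→2: ·
after 16 — deliver 1→0: ·
after 17 — deliver 0→2: n2:part/t2/[r]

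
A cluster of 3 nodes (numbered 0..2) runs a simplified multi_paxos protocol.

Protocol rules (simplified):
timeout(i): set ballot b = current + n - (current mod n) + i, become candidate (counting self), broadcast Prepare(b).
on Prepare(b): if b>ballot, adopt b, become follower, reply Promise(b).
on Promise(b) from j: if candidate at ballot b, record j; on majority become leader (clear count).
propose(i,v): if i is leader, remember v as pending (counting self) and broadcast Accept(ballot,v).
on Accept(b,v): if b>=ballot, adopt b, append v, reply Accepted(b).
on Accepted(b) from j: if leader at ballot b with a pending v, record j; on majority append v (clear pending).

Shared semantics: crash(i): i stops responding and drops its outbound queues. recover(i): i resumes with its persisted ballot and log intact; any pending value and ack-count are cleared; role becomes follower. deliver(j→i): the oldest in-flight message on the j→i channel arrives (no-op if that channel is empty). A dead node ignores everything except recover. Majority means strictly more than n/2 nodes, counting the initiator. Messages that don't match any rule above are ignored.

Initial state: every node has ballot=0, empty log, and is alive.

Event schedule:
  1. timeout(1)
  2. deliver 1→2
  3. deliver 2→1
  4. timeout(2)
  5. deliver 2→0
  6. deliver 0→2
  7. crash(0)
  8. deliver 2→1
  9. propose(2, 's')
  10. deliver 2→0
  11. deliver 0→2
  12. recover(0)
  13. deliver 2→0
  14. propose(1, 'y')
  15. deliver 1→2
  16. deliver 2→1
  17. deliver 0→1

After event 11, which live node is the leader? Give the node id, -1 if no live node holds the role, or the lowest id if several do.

1. timeout(1):  <1:cand b4 ->
2. deliver 1→2:  <2:foll b4 ->
3. deliver 2→1:  <1:lead b4 ->
4. timeout(2):  <2:cand b8 ->
5. deliver 2→0:  <0:foll b8 ->
6. deliver 0→2:  <2:lead b8 ->
7. crash(0):  <0:✗foll b8 ->
8. deliver 2→1:  <1:foll b8 ->
9. propose(2,'s'):  nop
10. deliver 2→0:  nop
11. deliver 0→2:  nop

2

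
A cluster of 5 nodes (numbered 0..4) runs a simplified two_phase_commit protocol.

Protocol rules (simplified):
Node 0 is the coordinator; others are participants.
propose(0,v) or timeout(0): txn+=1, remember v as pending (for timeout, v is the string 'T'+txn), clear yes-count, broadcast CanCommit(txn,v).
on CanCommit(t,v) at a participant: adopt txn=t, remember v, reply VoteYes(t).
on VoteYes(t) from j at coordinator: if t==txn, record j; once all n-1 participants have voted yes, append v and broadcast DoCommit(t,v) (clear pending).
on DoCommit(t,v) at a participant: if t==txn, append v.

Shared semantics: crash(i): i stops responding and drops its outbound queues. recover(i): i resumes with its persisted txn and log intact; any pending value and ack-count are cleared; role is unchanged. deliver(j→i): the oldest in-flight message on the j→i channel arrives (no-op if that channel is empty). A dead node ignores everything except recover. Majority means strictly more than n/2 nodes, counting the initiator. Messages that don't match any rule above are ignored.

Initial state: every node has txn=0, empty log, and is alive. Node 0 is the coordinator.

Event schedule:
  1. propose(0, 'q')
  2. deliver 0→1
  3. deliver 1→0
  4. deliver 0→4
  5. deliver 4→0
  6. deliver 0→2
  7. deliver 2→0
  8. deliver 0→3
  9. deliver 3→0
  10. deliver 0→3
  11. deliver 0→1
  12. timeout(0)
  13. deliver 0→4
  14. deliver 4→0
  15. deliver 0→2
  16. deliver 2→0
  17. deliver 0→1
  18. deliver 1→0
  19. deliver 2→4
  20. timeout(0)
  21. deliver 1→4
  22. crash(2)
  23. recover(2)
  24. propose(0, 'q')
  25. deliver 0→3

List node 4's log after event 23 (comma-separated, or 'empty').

step 1 propose(0,'q'): 0={coor,t=1,log=-}
step 2 deliver 0→1: 1={part,t=1,log=-}
step 3 deliver 1→0: —
step 4 deliver 0→4: 4={part,t=1,log=-}
step 5 deliver 4→0: —
step 6 deliver 0→2: 2={part,t=1,log=-}
step 7 deliver 2→0: —
step 8 deliver 0→3: 3={part,t=1,log=-}
step 9 deliver 3→0: 0={coor,t=1,log=q}
step 10 deliver 0→3: 3={part,t=1,log=q}
step 11 deliver 0→1: 1={part,t=1,log=q}
step 12 timeout(0): 0={coor,t=2,log=q}
step 13 deliver 0→4: 4={part,t=1,log=q}
step 14 deliver 4→0: —
step 15 deliver 0→2: 2={part,t=1,log=q}
step 16 deliver 2→0: —
step 17 deliver 0→1: 1={part,t=2,log=q}
step 18 deliver 1→0: —
step 19 deliver 2→4: —
step 20 timeout(0): 0={coor,t=3,log=q}
step 21 deliver 1→4: —
step 22 crash(2): 2={✗part,t=1,log=q}
step 23 recover(2): 2={part,t=1,log=q}

q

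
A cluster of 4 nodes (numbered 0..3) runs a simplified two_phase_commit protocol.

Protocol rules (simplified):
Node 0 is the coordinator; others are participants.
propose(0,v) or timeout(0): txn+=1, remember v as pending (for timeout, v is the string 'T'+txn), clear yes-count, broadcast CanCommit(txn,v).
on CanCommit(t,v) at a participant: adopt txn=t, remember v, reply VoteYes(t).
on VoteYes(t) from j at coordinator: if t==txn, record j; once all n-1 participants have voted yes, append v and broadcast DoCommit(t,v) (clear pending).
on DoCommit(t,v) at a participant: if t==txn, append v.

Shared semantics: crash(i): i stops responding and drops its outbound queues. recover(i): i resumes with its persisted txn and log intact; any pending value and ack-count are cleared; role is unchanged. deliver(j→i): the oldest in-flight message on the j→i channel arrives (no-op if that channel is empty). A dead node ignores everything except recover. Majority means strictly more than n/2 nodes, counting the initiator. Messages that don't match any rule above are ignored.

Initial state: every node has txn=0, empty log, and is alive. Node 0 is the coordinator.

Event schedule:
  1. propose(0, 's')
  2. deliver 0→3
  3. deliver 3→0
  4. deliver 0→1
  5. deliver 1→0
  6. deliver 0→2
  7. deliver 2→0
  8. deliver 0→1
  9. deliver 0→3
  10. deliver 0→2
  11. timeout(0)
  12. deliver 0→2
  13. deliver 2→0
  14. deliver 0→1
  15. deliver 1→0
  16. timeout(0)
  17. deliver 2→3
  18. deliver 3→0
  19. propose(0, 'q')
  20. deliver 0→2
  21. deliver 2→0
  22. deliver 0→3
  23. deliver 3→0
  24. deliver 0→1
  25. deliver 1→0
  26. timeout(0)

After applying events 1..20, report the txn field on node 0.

[1] propose(0,'s') → N0(coor t1 [-])
[2] deliver 0→3 → N3(part t1 [-])
[3] deliver 3→0 → ∅
[4] deliver 0→1 → N1(part t1 [-])
[5] deliver 1→0 → ∅
[6] deliver 0→2 → N2(part t1 [-])
[7] deliver 2→0 → N0(coor t1 [s])
[8] deliver 0→1 → N1(part t1 [s])
[9] deliver 0→3 → N3(part t1 [s])
[10] deliver 0→2 → N2(part t1 [s])
[11] timeout(0) → N0(coor t2 [s])
[12] deliver 0→2 → N2(part t2 [s])
[13] deliver 2→0 → ∅
[14] deliver 0→1 → N1(part t2 [s])
[15] deliver 1→0 → ∅
[16] timeout(0) → N0(coor t3 [s])
[17] deliver 2→3 → ∅
[18] deliver 3→0 → ∅
[19] propose(0,'q') → N0(coor t4 [s])
[20] deliver 0→2 → N2(part t3 [s])

4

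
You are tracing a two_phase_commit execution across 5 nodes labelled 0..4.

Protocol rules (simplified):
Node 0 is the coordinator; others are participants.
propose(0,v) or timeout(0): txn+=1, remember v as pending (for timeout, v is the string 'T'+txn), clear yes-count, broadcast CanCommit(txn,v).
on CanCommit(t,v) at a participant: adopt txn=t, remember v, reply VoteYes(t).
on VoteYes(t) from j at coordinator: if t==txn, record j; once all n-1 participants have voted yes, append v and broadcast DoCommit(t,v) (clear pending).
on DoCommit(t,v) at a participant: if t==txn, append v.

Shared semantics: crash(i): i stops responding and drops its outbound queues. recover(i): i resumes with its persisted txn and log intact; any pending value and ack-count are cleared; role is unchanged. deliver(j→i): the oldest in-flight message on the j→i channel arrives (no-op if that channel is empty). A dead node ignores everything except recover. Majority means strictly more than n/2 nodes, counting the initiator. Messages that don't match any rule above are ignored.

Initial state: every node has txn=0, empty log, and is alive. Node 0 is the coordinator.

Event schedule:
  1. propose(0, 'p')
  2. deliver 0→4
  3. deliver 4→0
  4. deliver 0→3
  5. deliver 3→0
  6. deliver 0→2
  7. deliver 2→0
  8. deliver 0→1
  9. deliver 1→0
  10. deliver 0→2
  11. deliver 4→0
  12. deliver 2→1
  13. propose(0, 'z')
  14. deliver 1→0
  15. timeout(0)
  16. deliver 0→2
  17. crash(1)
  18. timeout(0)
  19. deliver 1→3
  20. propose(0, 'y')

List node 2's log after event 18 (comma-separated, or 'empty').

e1 propose(0,'p'): 0[coor,t=1,-]
e2 deliver 0→4: 4[part,t=1,-]
e3 deliver 4→0: ·
e4 deliver 0→3: 3[part,t=1,-]
e5 deliver 3→0: ·
e6 deliver 0→2: 2[part,t=1,-]
e7 deliver 2→0: ·
e8 deliver 0→1: 1[part,t=1,-]
e9 deliver 1→0: 0[coor,t=1,p]
e10 deliver 0→2: 2[part,t=1,p]
e11 deliver 4→0: ·
e12 deliver 2→1: ·
e13 propose(0,'z'): 0[coor,t=2,p]
e14 deliver 1→0: ·
e15 timeout(0): 0[coor,t=3,p]
e16 deliver 0→2: 2[part,t=2,p]
e17 crash(1): 1[✗part,t=1,-]
e18 timeout(0): 0[coor,t=4,p]

p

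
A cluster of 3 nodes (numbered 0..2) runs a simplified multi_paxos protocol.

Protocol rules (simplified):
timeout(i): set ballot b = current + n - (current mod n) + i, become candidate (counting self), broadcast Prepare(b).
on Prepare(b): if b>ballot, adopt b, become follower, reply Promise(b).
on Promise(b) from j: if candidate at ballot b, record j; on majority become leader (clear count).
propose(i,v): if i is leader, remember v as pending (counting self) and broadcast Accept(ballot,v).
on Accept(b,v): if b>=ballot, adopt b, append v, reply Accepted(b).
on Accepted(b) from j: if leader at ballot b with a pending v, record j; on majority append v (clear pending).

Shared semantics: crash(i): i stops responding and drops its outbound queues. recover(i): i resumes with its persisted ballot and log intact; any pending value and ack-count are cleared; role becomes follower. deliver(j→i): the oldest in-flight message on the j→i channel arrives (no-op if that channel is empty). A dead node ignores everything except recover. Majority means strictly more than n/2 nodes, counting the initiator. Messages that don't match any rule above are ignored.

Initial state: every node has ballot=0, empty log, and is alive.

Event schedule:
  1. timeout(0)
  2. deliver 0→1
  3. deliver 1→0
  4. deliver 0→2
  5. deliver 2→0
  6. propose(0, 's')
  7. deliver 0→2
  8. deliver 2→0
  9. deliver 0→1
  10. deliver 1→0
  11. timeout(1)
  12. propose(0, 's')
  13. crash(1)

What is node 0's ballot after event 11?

3

1. timeout(0):  <0:cand b3 ->
2. deliver 0→1:  <1:foll b3 ->
3. deliver 1→0:  <0:lead b3 ->
4. deliver 0→2:  <2:foll b3 ->
5. deliver 2→0:  nop
6. propose(0,'s'):  nop
7. deliver 0→2:  <2:foll b3 s>
8. deliver 2→0:  <0:lead b3 s>
9. deliver 0→1:  <1:foll b3 s>
10. deliver 1→0:  nop
11. timeout(1):  <1:cand b7 s>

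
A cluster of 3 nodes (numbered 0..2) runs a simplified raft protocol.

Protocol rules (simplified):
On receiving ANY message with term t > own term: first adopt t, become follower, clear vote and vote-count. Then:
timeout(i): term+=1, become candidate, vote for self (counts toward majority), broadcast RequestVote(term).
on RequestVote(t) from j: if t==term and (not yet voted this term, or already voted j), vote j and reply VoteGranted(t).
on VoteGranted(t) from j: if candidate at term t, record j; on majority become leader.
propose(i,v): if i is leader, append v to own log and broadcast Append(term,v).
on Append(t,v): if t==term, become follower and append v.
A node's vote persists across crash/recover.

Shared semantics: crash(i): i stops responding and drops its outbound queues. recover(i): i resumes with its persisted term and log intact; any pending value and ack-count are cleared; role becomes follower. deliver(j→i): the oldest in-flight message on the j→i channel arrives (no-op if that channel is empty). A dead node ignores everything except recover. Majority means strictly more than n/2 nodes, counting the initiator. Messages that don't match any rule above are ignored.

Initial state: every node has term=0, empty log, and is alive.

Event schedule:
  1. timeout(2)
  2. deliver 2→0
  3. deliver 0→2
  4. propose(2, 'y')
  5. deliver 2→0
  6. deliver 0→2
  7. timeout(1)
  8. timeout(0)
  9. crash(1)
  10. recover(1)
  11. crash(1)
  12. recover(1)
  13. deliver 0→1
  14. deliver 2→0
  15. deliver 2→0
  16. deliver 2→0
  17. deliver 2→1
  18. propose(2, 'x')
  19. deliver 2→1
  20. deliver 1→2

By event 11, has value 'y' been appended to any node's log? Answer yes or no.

yes

[1] timeout(2) → N2(cand t1 [-])
[2] deliver 2→0 → N0(foll t1 [-])
[3] deliver 0→2 → N2(lead t1 [-])
[4] propose(2,'y') → N2(lead t1 [y])
[5] deliver 2→0 → N0(foll t1 [y])
[6] deliver 0→2 → ∅
[7] timeout(1) → N1(cand t1 [-])
[8] timeout(0) → N0(cand t2 [y])
[9] crash(1) → N1(✗cand t1 [-])
[10] recover(1) → N1(foll t1 [-])
[11] crash(1) → N1(✗foll t1 [-])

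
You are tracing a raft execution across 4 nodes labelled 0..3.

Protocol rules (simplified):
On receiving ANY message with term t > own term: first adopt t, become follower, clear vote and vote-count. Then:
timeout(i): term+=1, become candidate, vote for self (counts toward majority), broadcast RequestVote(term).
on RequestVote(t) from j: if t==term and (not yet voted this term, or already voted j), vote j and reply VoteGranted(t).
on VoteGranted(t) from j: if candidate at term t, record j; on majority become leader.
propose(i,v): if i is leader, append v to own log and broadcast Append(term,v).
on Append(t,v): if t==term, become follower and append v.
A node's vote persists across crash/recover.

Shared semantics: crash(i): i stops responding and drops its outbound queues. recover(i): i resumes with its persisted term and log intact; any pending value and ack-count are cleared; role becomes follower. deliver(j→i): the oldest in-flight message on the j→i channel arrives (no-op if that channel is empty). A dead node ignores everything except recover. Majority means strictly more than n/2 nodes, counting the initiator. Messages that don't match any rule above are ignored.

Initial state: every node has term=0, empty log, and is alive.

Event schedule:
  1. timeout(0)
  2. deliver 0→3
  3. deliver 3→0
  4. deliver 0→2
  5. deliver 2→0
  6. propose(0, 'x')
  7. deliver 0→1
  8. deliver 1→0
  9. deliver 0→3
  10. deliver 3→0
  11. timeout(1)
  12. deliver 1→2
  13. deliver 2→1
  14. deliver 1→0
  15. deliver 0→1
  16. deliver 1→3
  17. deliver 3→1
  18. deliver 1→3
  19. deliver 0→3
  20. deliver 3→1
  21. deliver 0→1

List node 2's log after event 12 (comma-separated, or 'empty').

empty

after 1 — timeout(0): n0:cand/t1/[-]
after 2 — deliver 0→3: n3:foll/t1/[-]
after 3 — deliver 3→0: ·
after 4 — deliver 0→2: n2:foll/t1/[-]
after 5 — deliver 2→0: n0:lead/t1/[-]
after 6 — propose(0,'x'): n0:lead/t1/[x]
after 7 — deliver 0→1: n1:foll/t1/[-]
after 8 — deliver 1→0: ·
after 9 — deliver 0→3: n3:foll/t1/[x]
after 10 — deliver 3→0: ·
after 11 — timeout(1): n1:cand/t2/[-]
after 12 — deliver 1→2: n2:foll/t2/[-]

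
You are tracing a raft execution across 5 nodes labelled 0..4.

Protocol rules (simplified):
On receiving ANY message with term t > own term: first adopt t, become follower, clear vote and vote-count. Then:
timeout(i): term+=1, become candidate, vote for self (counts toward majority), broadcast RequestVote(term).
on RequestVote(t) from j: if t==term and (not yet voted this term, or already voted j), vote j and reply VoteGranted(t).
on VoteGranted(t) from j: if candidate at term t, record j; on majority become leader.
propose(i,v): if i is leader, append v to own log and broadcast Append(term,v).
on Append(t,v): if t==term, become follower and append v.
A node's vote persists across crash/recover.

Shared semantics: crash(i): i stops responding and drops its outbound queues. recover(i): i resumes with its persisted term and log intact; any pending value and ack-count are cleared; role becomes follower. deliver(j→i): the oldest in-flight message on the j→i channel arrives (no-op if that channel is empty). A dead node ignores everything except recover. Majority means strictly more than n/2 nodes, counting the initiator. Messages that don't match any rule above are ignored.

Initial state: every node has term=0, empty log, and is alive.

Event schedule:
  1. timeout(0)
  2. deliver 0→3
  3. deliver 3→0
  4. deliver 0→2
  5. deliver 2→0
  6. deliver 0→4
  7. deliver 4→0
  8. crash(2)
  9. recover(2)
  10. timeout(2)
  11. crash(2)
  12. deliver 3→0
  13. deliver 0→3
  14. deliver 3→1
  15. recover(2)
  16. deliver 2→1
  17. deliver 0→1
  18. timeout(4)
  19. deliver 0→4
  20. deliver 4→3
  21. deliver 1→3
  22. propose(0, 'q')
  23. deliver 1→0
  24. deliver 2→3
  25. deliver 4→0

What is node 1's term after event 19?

after 1 — timeout(0): n0:cand/t1/[-]
after 2 — deliver 0→3: n3:foll/t1/[-]
after 3 — deliver 3→0: ·
after 4 — deliver 0→2: n2:foll/t1/[-]
after 5 — deliver 2→0: n0:lead/t1/[-]
after 6 — deliver 0→4: n4:foll/t1/[-]
after 7 — deliver 4→0: ·
after 8 — crash(2): n2:✗foll/t1/[-]
after 9 — recover(2): n2:foll/t1/[-]
after 10 — timeout(2): n2:cand/t2/[-]
after 11 — crash(2): n2:✗cand/t2/[-]
after 12 — deliver 3→0: ·
after 13 — deliver 0→3: ·
after 14 — deliver 3→1: ·
after 15 — recover(2): n2:foll/t2/[-]
after 16 — deliver 2→1: ·
after 17 — deliver 0→1: n1:foll/t1/[-]
after 18 — timeout(4): n4:cand/t2/[-]
after 19 — deliver 0→4: ·

1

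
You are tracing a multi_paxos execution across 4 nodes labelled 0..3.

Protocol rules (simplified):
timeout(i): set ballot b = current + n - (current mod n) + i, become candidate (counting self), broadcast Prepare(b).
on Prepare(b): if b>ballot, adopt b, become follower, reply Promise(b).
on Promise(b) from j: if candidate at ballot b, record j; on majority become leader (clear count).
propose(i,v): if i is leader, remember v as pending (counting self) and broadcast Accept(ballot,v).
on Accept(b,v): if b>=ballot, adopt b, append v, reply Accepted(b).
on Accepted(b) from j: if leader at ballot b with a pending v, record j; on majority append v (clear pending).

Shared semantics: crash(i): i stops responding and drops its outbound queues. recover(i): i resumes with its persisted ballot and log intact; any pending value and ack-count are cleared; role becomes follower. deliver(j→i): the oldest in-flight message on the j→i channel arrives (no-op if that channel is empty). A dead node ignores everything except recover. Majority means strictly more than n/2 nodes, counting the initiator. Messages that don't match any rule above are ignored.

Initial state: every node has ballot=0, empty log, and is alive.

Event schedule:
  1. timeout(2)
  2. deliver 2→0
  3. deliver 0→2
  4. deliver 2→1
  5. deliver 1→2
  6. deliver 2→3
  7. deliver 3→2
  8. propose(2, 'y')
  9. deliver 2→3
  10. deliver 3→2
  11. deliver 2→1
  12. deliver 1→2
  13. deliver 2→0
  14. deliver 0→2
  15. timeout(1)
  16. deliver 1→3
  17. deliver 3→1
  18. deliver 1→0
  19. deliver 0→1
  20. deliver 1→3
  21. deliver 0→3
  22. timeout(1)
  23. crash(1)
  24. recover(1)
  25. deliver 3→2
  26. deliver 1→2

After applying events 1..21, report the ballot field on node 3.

after 1 — timeout(2): n2:cand/b6/[-]
after 2 — deliver 2→0: n0:foll/b6/[-]
after 3 — deliver 0→2: ·
after 4 — deliver 2→1: n1:foll/b6/[-]
after 5 — deliver 1→2: n2:lead/b6/[-]
after 6 — deliver 2→3: n3:foll/b6/[-]
after 7 — deliver 3→2: ·
after 8 — propose(2,'y'): ·
after 9 — deliver 2→3: n3:foll/b6/[y]
after 10 — deliver 3→2: ·
after 11 — deliver 2→1: n1:foll/b6/[y]
after 12 — deliver 1→2: n2:lead/b6/[y]
after 13 — deliver 2→0: n0:foll/b6/[y]
after 14 — deliver 0→2: ·
after 15 — timeout(1): n1:cand/b9/[y]
after 16 — deliver 1→3: n3:foll/b9/[y]
after 17 — deliver 3→1: ·
after 18 — deliver 1→0: n0:foll/b9/[y]
after 19 — deliver 0→1: n1:lead/b9/[y]
after 20 — deliver 1→3: ·
after 21 — deliver 0→3: ·

9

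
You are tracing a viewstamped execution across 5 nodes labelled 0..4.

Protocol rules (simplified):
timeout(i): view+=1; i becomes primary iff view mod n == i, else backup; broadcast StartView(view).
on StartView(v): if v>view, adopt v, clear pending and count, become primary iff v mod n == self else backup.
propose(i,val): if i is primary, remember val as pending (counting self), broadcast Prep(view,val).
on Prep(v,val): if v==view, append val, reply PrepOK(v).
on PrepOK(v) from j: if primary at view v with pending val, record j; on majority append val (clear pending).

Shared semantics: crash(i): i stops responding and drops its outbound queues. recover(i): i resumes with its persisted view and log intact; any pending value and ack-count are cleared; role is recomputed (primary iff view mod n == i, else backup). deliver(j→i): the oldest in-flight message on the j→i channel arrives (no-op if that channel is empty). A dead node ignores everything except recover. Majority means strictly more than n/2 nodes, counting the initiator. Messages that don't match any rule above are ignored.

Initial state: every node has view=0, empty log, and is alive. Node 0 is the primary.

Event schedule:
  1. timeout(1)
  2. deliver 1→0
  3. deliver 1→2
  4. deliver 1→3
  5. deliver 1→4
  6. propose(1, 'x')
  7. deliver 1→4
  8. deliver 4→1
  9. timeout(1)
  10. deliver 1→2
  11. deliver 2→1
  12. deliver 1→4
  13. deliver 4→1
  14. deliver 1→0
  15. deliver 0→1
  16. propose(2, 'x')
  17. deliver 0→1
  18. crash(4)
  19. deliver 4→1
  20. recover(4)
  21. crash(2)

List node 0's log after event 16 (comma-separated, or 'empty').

x

after 1 — timeout(1): n1:prim/v1/[-]
after 2 — deliver 1→0: n0:back/v1/[-]
after 3 — deliver 1→2: n2:back/v1/[-]
after 4 — deliver 1→3: n3:back/v1/[-]
after 5 — deliver 1→4: n4:back/v1/[-]
after 6 — propose(1,'x'): ·
after 7 — deliver 1→4: n4:back/v1/[x]
after 8 — deliver 4→1: ·
after 9 — timeout(1): n1:back/v2/[-]
after 10 — deliver 1→2: n2:back/v1/[x]
after 11 — deliver 2→1: ·
after 12 — deliver 1→4: n4:back/v2/[x]
after 13 — deliver 4→1: ·
after 14 — deliver 1→0: n0:back/v1/[x]
after 15 — deliver 0→1: ·
after 16 — propose(2,'x'): ·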